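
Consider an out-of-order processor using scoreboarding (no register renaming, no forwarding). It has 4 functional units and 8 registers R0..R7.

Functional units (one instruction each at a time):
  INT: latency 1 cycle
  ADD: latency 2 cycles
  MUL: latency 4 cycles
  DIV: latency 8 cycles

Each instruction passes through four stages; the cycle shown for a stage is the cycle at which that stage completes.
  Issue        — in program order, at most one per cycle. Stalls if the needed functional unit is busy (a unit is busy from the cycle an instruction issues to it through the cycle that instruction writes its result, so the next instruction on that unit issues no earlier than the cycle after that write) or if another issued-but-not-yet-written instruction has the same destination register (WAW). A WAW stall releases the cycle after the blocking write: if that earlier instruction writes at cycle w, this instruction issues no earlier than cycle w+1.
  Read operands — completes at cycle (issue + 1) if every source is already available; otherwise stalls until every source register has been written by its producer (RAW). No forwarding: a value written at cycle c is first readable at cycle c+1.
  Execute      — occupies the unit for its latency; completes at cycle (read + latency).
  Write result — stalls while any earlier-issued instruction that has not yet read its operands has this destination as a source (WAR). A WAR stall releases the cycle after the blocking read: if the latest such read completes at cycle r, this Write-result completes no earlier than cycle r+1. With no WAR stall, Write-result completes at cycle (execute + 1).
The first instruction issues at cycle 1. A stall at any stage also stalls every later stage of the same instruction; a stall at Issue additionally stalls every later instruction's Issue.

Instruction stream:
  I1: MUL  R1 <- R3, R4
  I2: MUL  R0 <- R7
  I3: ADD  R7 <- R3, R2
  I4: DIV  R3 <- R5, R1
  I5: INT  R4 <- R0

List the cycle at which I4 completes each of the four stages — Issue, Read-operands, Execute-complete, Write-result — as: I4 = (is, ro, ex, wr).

I4 = (10, 11, 19, 20)

cycle 1: issue I1 (MUL)
cycle 2: I1 read-ops
cycle 6: I1 finished on MUL
cycle 7: I1→R1
cycle 8: issue I2 (MUL)
cycle 9: I2 read-ops, issue I3 (ADD)
cycle 10: I3 read-ops, issue I4 (DIV)
cycle 11: I4 read-ops, issue I5 (INT)
cycle 12: I3 finished on ADD
cycle 13: I2 finished on MUL, I3→R7
cycle 14: I2→R0
cycle 15: I5 read-ops
cycle 16: I5 finished on INT
cycle 17: I5→R4
cycle 19: I4 finished on DIV
cycle 20: I4→R3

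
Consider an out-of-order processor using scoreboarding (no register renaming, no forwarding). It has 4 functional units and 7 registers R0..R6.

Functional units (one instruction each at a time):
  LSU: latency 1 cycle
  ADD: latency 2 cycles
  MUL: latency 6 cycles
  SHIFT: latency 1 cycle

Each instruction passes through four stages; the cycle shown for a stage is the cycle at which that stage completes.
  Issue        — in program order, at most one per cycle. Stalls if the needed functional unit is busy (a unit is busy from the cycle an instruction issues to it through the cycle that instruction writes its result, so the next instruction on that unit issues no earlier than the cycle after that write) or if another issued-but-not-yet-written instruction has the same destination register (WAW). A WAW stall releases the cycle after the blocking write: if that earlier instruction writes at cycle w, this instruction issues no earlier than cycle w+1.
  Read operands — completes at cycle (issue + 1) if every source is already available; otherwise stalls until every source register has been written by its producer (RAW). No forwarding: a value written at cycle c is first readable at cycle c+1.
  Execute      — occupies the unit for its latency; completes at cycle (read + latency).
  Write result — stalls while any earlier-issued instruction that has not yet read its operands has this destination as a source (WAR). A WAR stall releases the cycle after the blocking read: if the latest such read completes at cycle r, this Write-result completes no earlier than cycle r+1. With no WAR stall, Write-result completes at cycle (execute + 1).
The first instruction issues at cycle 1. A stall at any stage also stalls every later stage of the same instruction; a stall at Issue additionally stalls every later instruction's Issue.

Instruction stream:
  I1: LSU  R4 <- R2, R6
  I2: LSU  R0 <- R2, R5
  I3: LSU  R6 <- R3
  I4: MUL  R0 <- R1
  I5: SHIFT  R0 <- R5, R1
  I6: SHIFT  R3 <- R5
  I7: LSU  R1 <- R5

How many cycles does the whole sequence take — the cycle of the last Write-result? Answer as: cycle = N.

[I1] 1/2/3/4
[I2] 5/6/7/8  (struct: LSU busy until I1 writes@4)
[I3] 9/10/11/12  (struct: LSU busy until I2 writes@8)
[I4] 10/11/17/18
[I5] 19/20/21/22  (WAW R0: wait I4 write@18)
[I6] 23/24/25/26  (struct: SHIFT busy until I5 writes@22)
[I7] 24/25/26/27

cycle = 27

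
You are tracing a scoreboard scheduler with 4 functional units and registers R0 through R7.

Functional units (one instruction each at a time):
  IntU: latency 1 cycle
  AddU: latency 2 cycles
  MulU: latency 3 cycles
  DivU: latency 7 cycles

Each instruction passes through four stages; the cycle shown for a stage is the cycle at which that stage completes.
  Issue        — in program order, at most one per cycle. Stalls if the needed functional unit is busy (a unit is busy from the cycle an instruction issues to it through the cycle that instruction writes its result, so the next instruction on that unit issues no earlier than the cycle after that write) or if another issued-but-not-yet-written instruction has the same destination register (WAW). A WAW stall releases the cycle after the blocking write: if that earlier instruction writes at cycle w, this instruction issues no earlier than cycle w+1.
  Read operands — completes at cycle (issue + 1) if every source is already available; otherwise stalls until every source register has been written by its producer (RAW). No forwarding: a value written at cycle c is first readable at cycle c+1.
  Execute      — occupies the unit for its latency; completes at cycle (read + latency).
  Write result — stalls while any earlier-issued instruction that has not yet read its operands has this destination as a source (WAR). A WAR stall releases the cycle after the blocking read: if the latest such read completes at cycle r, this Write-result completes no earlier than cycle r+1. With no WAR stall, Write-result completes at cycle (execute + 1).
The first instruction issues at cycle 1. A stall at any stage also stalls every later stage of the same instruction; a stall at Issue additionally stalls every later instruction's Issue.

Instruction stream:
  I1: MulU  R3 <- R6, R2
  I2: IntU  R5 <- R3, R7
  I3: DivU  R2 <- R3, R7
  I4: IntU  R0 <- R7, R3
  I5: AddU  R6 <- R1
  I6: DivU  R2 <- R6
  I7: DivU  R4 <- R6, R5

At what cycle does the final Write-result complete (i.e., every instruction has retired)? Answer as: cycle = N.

[1] I1→MulU
[2] I1 RO; I2→IntU
[3] I3→DivU
[5] I1 EX
[6] I1 WR R3
[7] I2 RO; I3 RO
[8] I2 EX
[9] I2 WR R5
[10] I4→IntU
[11] I4 RO; I5→AddU
[12] I4 EX; I5 RO
[13] I4 WR R0
[14] I3 EX; I5 EX
[15] I3 WR R2; I5 WR R6
[16] I6→DivU
[17] I6 RO
[24] I6 EX
[25] I6 WR R2
[26] I7→DivU
[27] I7 RO
[34] I7 EX
[35] I7 WR R4

cycle = 35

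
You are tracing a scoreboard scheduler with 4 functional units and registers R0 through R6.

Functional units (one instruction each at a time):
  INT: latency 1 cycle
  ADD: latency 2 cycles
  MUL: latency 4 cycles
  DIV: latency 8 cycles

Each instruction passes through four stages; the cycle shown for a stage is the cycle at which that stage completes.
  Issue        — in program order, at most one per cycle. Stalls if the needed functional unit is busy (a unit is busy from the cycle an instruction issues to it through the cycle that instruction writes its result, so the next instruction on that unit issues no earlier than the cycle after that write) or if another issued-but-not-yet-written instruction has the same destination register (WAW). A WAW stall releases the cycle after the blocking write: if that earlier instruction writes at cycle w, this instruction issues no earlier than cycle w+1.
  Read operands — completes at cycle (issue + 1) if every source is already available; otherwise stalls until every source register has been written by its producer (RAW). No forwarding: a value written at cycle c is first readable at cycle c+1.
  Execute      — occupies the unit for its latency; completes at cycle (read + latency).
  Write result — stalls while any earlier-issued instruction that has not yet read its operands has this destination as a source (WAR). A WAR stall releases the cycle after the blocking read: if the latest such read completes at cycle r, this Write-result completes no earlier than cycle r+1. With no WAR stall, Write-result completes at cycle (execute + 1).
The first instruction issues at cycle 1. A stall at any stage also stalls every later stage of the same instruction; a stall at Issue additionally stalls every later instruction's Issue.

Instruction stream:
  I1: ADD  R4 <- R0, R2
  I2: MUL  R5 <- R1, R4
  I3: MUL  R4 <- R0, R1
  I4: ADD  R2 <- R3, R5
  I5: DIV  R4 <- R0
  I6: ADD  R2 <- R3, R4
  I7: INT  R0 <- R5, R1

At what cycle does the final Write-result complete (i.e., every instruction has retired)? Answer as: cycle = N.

cycle 1: issue I1 (ADD)
cycle 2: I1 read-ops · issue I2 (MUL)
cycle 4: I1 finished on ADD
cycle 5: I1→R4
cycle 6: I2 read-ops
cycle 10: I2 finished on MUL
cycle 11: I2→R5
cycle 12: issue I3 (MUL)
cycle 13: I3 read-ops · issue I4 (ADD)
cycle 14: I4 read-ops
cycle 16: I4 finished on ADD
cycle 17: I3 finished on MUL · I4→R2
cycle 18: I3→R4
cycle 19: issue I5 (DIV)
cycle 20: I5 read-ops · issue I6 (ADD)
cycle 21: issue I7 (INT)
cycle 22: I7 read-ops
cycle 23: I7 finished on INT
cycle 24: I7→R0
cycle 28: I5 finished on DIV
cycle 29: I5→R4
cycle 30: I6 read-ops
cycle 32: I6 finished on ADD
cycle 33: I6→R2

cycle = 33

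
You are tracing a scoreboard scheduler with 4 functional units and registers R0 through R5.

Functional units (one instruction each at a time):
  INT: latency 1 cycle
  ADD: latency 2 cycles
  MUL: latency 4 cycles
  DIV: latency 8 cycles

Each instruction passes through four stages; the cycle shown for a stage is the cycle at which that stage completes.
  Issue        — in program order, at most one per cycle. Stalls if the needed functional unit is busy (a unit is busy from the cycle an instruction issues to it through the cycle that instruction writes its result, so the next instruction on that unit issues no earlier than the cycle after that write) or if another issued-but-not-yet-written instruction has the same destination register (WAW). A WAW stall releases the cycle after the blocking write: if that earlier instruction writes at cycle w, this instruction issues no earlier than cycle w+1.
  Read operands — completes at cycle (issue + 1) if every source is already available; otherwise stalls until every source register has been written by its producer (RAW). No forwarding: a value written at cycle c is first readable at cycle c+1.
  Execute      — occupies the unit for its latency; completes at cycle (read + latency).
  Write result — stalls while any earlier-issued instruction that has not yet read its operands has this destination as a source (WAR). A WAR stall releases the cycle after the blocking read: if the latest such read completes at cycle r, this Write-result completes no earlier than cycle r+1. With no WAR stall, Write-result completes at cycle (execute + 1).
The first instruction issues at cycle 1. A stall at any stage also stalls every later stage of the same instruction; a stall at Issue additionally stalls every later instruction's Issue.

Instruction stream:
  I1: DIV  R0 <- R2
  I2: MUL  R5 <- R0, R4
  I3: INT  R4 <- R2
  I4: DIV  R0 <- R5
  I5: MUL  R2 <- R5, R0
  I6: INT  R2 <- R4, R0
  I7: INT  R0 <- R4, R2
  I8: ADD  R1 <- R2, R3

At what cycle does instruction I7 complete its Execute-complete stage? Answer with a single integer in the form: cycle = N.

cycle = 40

c1: I1 issues→DIV
c2: I1 reads · I2 issues→MUL
c3: I3 issues→INT
c4: I3 reads
c5: I3 exec-done
c10: I1 exec-done
c11: I1 writes R0
c12: I2 reads · I4 issues→DIV
c13: I3 writes R4
c16: I2 exec-done
c17: I2 writes R5
c18: I4 reads · I5 issues→MUL
c26: I4 exec-done
c27: I4 writes R0
c28: I5 reads
c32: I5 exec-done
c33: I5 writes R2
c34: I6 issues→INT
c35: I6 reads
c36: I6 exec-done
c37: I6 writes R2
c38: I7 issues→INT
c39: I7 reads · I8 issues→ADD
c40: I7 exec-done · I8 reads
c41: I7 writes R0
c42: I8 exec-done
c43: I8 writes R1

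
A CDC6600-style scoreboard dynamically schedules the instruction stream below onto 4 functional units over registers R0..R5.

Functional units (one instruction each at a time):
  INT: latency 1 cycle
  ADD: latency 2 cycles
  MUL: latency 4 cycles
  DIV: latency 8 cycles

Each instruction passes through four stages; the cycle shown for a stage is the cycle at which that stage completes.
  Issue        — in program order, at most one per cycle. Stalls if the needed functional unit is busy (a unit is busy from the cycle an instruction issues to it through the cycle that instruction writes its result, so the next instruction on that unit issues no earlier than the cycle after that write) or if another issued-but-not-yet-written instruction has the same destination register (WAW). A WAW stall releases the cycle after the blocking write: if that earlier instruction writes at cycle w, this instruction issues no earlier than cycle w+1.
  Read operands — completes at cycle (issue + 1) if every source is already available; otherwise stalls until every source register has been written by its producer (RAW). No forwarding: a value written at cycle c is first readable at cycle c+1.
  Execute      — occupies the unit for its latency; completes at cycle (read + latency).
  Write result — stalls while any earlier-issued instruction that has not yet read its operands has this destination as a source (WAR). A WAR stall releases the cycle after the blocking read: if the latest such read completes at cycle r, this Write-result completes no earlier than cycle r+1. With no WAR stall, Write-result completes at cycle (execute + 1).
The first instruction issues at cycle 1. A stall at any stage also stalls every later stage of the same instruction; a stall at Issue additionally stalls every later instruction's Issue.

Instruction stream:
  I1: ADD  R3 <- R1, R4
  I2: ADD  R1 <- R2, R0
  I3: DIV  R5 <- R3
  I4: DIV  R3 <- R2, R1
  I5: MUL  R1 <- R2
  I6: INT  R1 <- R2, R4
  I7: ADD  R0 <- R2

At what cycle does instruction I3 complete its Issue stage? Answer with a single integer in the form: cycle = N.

cycle = 7

I1  is:1  ro:2  ex:4  wr:5
I2  is:6  ro:7  ex:9  wr:10  — struct: ADD busy until I1 writes@5
I3  is:7  ro:8  ex:16  wr:17
I4  is:18  ro:19  ex:27  wr:28  — struct: DIV busy until I3 writes@17
I5  is:19  ro:20  ex:24  wr:25
I6  is:26  ro:27  ex:28  wr:29  — WAW R1: wait I5 write@25
I7  is:27  ro:28  ex:30  wr:31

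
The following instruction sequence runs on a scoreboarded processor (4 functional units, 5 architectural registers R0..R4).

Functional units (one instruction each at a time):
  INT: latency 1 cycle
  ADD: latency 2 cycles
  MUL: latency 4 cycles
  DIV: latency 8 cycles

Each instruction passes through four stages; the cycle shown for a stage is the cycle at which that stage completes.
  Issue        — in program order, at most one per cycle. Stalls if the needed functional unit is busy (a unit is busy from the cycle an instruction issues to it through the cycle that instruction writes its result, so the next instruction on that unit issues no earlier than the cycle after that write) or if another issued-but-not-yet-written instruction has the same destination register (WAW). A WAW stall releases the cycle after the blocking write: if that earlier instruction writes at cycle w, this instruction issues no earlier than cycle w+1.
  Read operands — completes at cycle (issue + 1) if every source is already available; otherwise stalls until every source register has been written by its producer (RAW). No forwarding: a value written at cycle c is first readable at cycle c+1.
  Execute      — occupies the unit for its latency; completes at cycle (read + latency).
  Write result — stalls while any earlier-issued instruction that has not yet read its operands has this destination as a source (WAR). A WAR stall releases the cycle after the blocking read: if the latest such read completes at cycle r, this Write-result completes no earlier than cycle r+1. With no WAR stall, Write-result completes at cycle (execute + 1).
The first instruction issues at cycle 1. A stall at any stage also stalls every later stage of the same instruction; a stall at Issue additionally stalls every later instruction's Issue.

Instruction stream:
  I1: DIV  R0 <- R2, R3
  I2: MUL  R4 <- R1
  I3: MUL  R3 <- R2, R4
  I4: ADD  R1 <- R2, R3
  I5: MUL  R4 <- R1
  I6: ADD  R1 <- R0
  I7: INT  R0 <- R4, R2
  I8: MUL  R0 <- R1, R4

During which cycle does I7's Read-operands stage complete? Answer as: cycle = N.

  I1 | 1 | 2 | 10 | 11
  I2 | 2 | 3 | 7 | 8
  I3 | 9 | 10 | 14 | 15   struct: MUL busy until I2 writes@8
  I4 | 10 | 16 | 18 | 19   RAW R3: wait I3 write@15
  I5 | 16 | 20 | 24 | 25   struct: MUL busy until I3 writes@15 · RAW R1: wait I4 write@19
  I6 | 20 | 21 | 23 | 24   struct: ADD busy until I4 writes@19
  I7 | 21 | 26 | 27 | 28   RAW R4: wait I5 write@25
  I8 | 29 | 30 | 34 | 35   WAW R0: wait I7 write@28

cycle = 26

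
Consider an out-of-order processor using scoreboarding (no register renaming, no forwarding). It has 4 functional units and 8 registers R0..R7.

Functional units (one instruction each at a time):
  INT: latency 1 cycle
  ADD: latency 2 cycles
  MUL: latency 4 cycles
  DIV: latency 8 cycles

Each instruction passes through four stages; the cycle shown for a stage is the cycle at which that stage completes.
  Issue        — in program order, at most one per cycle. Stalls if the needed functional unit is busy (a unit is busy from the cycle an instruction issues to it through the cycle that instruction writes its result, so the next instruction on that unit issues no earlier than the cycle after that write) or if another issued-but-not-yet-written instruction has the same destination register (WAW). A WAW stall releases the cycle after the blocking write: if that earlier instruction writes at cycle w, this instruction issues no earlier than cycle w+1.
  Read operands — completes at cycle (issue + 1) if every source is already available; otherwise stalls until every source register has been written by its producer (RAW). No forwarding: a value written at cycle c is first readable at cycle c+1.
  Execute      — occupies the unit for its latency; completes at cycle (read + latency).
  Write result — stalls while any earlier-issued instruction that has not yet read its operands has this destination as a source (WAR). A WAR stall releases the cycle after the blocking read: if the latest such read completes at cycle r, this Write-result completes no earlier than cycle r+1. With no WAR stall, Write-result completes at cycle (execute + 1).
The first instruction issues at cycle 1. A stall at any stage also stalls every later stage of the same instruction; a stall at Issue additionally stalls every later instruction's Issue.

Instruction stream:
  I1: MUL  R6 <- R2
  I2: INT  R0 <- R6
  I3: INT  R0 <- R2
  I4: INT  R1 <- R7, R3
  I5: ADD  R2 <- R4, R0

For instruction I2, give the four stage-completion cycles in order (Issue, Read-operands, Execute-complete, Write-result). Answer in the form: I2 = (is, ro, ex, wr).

I2 = (2, 8, 9, 10)

1) issue 1, read 2, done 6, write 7
2) issue 2, read 8, done 9, write 10  <RAW R6: wait I1 write@7>
3) issue 11, read 12, done 13, write 14  <struct: INT busy until I2 writes@10>
4) issue 15, read 16, done 17, write 18  <struct: INT busy until I3 writes@14>
5) issue 16, read 17, done 19, write 20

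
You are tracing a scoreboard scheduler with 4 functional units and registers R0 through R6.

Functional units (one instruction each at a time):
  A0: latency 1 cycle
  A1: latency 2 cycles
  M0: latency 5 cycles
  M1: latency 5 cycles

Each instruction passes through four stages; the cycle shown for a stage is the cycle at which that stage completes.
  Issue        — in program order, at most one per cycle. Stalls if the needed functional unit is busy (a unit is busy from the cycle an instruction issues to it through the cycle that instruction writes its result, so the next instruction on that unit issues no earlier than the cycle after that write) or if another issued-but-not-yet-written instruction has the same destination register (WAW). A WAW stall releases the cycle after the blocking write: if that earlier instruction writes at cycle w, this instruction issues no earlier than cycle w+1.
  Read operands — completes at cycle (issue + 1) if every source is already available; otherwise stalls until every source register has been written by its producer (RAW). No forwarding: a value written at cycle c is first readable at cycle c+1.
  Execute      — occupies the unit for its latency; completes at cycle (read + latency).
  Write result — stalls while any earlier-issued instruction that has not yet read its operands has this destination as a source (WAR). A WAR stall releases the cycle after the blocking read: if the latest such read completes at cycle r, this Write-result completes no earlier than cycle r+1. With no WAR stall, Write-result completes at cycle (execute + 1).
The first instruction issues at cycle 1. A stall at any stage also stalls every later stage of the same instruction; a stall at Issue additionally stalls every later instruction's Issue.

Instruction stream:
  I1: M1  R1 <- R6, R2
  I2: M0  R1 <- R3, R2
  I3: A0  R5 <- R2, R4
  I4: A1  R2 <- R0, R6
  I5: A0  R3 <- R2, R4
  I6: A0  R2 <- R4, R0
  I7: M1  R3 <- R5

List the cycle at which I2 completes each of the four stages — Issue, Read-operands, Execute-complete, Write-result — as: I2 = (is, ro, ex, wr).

I2 = (9, 10, 15, 16)

1) issue 1, read 2, done 7, write 8
2) issue 9, read 10, done 15, write 16  <WAW R1: wait I1 write@8>
3) issue 10, read 11, done 12, write 13
4) issue 11, read 12, done 14, write 15
5) issue 14, read 16, done 17, write 18  <struct: A0 busy until I3 writes@13 / RAW R2: wait I4 write@15>
6) issue 19, read 20, done 21, write 22  <struct: A0 busy until I5 writes@18>
7) issue 20, read 21, done 26, write 27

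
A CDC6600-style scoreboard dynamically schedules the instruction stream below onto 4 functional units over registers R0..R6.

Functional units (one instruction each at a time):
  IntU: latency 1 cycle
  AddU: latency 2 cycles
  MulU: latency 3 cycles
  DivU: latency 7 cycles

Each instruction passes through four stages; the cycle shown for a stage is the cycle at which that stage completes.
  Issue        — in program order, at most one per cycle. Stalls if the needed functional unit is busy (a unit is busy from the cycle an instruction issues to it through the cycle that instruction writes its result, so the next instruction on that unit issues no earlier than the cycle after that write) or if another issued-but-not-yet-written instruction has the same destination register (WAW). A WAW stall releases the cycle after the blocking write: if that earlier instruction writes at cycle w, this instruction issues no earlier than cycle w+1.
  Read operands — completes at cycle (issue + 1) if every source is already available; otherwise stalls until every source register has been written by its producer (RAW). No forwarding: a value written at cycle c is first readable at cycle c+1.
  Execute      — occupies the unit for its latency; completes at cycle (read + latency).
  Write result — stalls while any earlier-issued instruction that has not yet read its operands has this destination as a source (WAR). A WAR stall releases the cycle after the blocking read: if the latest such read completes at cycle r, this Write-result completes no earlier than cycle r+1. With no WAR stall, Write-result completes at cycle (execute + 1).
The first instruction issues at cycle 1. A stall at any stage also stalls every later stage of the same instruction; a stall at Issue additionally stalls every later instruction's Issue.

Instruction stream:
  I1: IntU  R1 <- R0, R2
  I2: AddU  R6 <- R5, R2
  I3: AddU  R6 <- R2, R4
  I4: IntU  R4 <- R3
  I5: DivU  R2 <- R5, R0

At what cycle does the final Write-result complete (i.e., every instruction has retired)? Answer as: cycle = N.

cycle = 18

cycle 1: I1 dispatched to IntU
cycle 2: I1 operands ready | I2 dispatched to AddU
cycle 3: I1 complete | I2 operands ready
cycle 4: R1←I1
cycle 5: I2 complete
cycle 6: R6←I2
cycle 7: I3 dispatched to AddU
cycle 8: I3 operands ready | I4 dispatched to IntU
cycle 9: I4 operands ready | I5 dispatched to DivU
cycle 10: I3 complete | I4 complete | I5 operands ready
cycle 11: R6←I3 | R4←I4
cycle 17: I5 complete
cycle 18: R2←I5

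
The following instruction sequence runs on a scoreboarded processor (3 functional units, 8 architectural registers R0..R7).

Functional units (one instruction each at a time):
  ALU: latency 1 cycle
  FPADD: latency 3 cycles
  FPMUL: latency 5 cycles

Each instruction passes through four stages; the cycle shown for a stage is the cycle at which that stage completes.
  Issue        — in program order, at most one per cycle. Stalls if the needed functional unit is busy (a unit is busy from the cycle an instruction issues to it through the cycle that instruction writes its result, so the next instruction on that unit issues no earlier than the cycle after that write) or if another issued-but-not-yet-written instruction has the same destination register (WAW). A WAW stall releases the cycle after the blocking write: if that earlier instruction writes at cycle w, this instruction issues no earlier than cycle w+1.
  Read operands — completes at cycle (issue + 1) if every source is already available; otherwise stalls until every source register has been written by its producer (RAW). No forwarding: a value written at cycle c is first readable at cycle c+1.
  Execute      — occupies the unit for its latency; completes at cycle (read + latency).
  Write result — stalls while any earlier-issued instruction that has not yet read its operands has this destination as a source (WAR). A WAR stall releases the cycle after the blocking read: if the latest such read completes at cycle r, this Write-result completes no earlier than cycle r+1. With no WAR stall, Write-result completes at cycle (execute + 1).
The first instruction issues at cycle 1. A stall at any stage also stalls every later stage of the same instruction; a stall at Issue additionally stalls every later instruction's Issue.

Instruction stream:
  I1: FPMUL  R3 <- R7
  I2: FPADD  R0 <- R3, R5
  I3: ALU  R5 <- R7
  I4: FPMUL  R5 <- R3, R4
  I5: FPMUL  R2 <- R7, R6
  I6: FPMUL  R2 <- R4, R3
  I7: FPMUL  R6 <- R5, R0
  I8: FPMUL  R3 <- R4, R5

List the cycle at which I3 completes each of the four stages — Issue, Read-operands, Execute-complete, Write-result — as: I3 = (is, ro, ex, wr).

I1 -> (1, 2, 7, 8)
I2 -> (2, 9, 12, 13)  // RAW R3: wait I1 write@8
I3 -> (3, 4, 5, 10)  // WAR R5: wait I2 read@9
I4 -> (11, 12, 17, 18)  // WAW R5: wait I3 write@10
I5 -> (19, 20, 25, 26)  // struct: FPMUL busy until I4 writes@18
I6 -> (27, 28, 33, 34)  // struct: FPMUL busy until I5 writes@26
I7 -> (35, 36, 41, 42)  // struct: FPMUL busy until I6 writes@34
I8 -> (43, 44, 49, 50)  // struct: FPMUL busy until I7 writes@42

I3 = (3, 4, 5, 10)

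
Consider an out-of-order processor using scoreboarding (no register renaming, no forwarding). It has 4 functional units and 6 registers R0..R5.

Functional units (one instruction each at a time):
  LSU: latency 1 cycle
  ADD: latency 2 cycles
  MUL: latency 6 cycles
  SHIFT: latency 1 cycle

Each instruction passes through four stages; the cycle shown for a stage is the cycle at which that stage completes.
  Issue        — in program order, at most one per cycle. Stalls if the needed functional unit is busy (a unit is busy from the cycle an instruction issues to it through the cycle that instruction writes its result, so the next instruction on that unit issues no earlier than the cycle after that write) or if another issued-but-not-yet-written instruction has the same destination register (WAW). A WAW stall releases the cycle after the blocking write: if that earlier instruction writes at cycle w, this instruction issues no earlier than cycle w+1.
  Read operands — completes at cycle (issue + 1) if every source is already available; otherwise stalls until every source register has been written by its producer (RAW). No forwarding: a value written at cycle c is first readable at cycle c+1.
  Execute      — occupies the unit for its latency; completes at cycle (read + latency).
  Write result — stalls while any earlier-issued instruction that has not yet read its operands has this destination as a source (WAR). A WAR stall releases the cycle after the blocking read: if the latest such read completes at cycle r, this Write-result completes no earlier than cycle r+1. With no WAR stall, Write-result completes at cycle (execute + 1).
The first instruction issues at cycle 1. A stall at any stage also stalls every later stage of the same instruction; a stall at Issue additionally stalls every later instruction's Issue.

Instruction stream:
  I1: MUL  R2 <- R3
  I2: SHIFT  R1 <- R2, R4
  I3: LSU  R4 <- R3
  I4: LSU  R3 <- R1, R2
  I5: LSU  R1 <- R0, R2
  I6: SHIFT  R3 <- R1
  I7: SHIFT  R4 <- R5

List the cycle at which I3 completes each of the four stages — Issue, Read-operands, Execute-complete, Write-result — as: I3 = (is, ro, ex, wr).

I3 = (3, 4, 5, 11)

1) issue 1, read 2, done 8, write 9
2) issue 2, read 10, done 11, write 12  <RAW R2: wait I1 write@9>
3) issue 3, read 4, done 5, write 11  <WAR R4: wait I2 read@10>
4) issue 12, read 13, done 14, write 15  <struct: LSU busy until I3 writes@11>
5) issue 16, read 17, done 18, write 19  <struct: LSU busy until I4 writes@15>
6) issue 17, read 20, done 21, write 22  <RAW R1: wait I5 write@19>
7) issue 23, read 24, done 25, write 26  <struct: SHIFT busy until I6 writes@22>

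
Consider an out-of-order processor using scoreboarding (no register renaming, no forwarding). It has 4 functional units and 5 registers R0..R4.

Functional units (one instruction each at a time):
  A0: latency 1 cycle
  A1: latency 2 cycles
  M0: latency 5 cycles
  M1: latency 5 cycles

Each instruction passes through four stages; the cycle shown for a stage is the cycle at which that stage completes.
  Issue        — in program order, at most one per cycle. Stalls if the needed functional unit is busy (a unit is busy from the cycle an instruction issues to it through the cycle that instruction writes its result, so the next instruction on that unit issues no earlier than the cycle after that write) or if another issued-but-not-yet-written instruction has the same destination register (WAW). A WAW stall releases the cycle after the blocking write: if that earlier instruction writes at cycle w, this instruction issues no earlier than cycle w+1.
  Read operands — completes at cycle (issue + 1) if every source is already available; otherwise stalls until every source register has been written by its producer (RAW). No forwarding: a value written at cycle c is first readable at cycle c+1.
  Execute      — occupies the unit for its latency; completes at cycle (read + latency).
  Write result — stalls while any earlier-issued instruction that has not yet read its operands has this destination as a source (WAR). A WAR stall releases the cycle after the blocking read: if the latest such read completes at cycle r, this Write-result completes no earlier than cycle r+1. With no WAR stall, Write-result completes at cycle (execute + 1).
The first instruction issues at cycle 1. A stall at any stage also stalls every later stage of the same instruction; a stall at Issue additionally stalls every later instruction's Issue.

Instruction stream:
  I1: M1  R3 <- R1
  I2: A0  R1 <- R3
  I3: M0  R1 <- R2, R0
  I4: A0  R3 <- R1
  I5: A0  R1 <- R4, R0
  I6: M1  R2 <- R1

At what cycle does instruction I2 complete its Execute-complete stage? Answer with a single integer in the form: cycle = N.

[1] I1 dispatched to M1
[2] I1 operands ready, I2 dispatched to A0
[7] I1 complete
[8] R3←I1
[9] I2 operands ready
[10] I2 complete
[11] R1←I2
[12] I3 dispatched to M0
[13] I3 operands ready, I4 dispatched to A0
[18] I3 complete
[19] R1←I3
[20] I4 operands ready
[21] I4 complete
[22] R3←I4
[23] I5 dispatched to A0
[24] I5 operands ready, I6 dispatched to M1
[25] I5 complete
[26] R1←I5
[27] I6 operands ready
[32] I6 complete
[33] R2←I6

cycle = 10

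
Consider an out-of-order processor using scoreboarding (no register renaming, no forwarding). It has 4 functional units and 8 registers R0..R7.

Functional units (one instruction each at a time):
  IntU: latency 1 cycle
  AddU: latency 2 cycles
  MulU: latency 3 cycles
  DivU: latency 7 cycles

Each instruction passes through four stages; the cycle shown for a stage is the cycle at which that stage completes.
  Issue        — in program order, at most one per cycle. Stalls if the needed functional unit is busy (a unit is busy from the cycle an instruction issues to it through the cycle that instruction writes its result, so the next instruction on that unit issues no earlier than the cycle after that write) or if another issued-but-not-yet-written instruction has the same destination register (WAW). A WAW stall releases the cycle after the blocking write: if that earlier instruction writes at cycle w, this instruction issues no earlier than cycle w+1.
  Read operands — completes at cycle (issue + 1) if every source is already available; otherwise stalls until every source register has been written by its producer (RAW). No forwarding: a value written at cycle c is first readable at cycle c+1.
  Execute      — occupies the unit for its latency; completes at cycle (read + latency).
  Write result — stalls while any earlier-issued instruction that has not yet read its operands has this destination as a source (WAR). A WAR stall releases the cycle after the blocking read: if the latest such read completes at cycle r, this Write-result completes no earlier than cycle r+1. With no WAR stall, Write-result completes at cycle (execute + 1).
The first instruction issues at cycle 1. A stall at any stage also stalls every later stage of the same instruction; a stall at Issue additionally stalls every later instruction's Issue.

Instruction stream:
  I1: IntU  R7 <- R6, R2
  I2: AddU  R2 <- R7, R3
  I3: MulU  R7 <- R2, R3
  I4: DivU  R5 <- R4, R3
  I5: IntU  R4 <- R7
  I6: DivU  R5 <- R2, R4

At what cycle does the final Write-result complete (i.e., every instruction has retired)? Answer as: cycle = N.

c1: I1→IntU
c2: I1 RO | I2→AddU
c3: I1 EX
c4: I1 WR R7
c5: I2 RO | I3→MulU
c6: I4→DivU
c7: I2 EX | I4 RO | I5→IntU
c8: I2 WR R2
c9: I3 RO
c12: I3 EX
c13: I3 WR R7
c14: I4 EX | I5 RO
c15: I4 WR R5 | I5 EX
c16: I5 WR R4 | I6→DivU
c17: I6 RO
c24: I6 EX
c25: I6 WR R5

cycle = 25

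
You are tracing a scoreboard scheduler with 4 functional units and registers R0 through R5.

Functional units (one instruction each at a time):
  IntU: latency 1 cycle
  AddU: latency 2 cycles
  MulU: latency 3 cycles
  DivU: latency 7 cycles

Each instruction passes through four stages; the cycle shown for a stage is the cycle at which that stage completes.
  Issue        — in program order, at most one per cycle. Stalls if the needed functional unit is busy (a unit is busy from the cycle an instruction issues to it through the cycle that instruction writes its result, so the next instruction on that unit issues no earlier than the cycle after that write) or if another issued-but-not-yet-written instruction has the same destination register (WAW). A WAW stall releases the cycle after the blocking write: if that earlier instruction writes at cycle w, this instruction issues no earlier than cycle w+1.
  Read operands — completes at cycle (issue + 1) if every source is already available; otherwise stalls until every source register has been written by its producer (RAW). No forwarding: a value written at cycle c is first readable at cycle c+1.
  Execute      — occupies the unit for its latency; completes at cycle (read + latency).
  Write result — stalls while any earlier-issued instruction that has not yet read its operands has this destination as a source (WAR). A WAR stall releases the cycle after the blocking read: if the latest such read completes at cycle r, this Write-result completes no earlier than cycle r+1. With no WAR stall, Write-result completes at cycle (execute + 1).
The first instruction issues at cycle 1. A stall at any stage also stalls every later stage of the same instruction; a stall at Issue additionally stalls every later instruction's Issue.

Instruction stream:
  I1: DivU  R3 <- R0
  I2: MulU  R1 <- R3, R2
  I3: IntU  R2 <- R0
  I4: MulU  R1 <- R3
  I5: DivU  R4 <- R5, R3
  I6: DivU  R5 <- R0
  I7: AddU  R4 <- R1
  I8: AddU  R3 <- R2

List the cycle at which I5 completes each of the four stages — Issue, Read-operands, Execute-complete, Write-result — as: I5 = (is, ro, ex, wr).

  I1 | 1 | 2 | 9 | 10
  I2 | 2 | 11 | 14 | 15   RAW R3: wait I1 write@10
  I3 | 3 | 4 | 5 | 12   WAR R2: wait I2 read@11
  I4 | 16 | 17 | 20 | 21   struct: MulU busy until I2 writes@15
  I5 | 17 | 18 | 25 | 26
  I6 | 27 | 28 | 35 | 36   struct: DivU busy until I5 writes@26
  I7 | 28 | 29 | 31 | 32
  I8 | 33 | 34 | 36 | 37   struct: AddU busy until I7 writes@32

I5 = (17, 18, 25, 26)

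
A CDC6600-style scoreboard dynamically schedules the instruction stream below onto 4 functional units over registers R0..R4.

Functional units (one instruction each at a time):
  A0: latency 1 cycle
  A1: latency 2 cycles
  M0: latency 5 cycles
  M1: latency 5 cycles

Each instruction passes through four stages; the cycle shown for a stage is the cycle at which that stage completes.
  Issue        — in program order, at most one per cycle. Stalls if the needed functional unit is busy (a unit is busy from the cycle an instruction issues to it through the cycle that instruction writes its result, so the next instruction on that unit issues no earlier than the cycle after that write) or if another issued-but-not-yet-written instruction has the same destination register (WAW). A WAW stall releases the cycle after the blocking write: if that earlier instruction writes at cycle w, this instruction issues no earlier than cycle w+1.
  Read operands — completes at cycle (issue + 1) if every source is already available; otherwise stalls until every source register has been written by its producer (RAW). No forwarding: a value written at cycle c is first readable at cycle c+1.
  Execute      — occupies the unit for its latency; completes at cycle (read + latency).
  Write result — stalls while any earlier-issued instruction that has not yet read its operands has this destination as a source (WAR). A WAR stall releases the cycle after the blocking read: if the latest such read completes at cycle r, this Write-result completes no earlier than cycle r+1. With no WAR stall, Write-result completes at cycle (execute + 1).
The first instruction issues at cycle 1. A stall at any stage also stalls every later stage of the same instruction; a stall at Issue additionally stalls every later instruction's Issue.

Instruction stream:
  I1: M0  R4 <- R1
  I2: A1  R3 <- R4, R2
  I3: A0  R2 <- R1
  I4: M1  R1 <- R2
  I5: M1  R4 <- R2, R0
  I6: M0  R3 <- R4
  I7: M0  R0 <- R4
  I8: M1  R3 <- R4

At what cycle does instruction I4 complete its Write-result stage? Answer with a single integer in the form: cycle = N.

cycle = 17

1) issue 1, read 2, done 7, write 8
2) issue 2, read 9, done 11, write 12  <RAW R4: wait I1 write@8>
3) issue 3, read 4, done 5, write 10  <WAR R2: wait I2 read@9>
4) issue 4, read 11, done 16, write 17  <RAW R2: wait I3 write@10>
5) issue 18, read 19, done 24, write 25  <struct: M1 busy until I4 writes@17>
6) issue 19, read 26, done 31, write 32  <RAW R4: wait I5 write@25>
7) issue 33, read 34, done 39, write 40  <struct: M0 busy until I6 writes@32>
8) issue 34, read 35, done 40, write 41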